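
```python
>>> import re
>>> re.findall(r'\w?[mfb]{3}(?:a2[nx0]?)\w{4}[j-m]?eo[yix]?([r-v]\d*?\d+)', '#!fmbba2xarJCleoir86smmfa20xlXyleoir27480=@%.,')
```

['r86', 'r27480']

Pattern: optionally a word character, then exactly 3 of one of [mfb]; then the literal 'a2', then optionally one of [nx0] (non-capturing group); then exactly 4 of a word character; then optionally a character in [j-m], then the literal 'eo', then optionally one of [yix]; then a character in [r-v], then zero or more of a digit (lazy), then one or more of a digit (captured).
Scanning left to right: at [2:20] match 'fmbba2xarJCleoir86', group 1 = 'r86'; at [20:41] match 'smmfa20xlXyleoir27480', group 1 = 'r27480'.
With a single group, `findall` returns only what that group captured — 2 items.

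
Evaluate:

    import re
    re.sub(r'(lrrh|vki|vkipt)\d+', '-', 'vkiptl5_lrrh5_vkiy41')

`sub` substitutes '-' at each match site.

'vkiptl5_-_vkiy41'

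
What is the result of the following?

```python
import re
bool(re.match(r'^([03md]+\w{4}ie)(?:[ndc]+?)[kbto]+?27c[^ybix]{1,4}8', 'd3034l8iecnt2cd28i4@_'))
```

False

With `match`, the pattern is implicitly anchored at the beginning.
Here position 0 doesn't satisfy it, so the call returns None, and `bool(None)` is False.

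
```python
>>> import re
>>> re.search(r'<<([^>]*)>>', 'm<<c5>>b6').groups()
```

The match spans [1:7] → '<<c5>>'.
Captured: group 1 = 'c5'.

('c5',)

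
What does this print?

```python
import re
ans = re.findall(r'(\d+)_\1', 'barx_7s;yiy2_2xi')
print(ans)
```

`\1` is not a pattern — it's the concrete string captured by group 1, re-applied verbatim.
Matches: at [11:14] match '2_2', group 1 = '2'.
Because there's exactly one group, `findall` drops the full match and keeps group 1 from the one hit.

['2']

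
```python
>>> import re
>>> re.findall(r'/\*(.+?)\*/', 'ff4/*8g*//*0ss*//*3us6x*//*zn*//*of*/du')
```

['8g', '0ss', '3us6x', 'zn', 'of']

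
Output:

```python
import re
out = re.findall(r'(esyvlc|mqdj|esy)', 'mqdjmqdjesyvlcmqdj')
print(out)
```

Alternation isn't longest-match — the leftmost alternative that fits at this position is chosen.
Matches: at [0:4] match 'mqdj', group 1 = 'mqdj'; at [4:8] match 'mqdj', group 1 = 'mqdj'; at [8:14] match 'esyvlc', group 1 = 'esyvlc'; at [14:18] match 'mqdj', group 1 = 'mqdj'.
`findall` collects group 1 from each match (4 total).

['mqdj', 'mqdj', 'esyvlc', 'mqdj']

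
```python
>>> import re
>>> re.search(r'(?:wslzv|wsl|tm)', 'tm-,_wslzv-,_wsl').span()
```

The match spans [0:2] → 'tm'.

(0, 2)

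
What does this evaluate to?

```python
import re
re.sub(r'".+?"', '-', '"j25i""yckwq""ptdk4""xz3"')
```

'----'

Each match is replaced by '-'.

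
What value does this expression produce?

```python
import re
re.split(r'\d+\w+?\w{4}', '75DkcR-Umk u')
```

['', '-Umk u']

Pattern: one or more of a digit; then one or more of a word character (lazy), then exactly 4 of a word character.
Matches to split on: at [0:6] → '75DkcR'.
`split` removes every match and returns the 2 fragments in between.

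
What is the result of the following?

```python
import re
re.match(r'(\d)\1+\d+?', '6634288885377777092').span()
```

`re.match` only tries the pattern at the start of the string.
The match spans [0:3] → '663'.

(0, 3)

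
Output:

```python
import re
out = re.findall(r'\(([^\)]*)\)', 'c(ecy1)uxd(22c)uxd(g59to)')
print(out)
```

['ecy1', '22c', 'g59to']

One capturing group, so `findall` returns just the captured substring from each match — 3 in all.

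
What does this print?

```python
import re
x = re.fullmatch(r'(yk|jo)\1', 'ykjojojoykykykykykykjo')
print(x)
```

None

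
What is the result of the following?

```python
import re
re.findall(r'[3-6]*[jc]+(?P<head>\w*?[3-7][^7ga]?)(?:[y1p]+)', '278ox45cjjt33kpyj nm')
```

Pattern: zero or more of a character in [3-6], then one or more of one of [jc]; then zero or more of a word character (lazy), then a character in [3-7], then optionally any character except [7ga] (captured as 'head'); then one or more of one of [y1p] (non-capturing group).
Walking the string: at [5:16] match '45cjjt33kpy', group 1 = 't33k'.
Because there's exactly one group, `findall` drops the full match and keeps group 1 from the one hit.

['t33k']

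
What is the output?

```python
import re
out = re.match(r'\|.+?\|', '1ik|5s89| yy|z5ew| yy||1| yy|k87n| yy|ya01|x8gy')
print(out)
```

None

`re.match` won't scan ahead — the pattern has to work from the very first character.
Here position 0 doesn't satisfy it, so the call returns None.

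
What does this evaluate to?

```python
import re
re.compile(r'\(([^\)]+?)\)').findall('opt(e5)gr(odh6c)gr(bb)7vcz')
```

['e5', 'odh6c', 'bb']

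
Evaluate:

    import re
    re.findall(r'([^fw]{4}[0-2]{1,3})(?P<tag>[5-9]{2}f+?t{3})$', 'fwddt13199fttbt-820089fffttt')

Pattern: exactly 4 of any character except [fw], then 1 to 3 of a character in [0-2] (captured); then exactly 2 of a character in [5-9], then one or more of a literal 'f' (lazy), then exactly 3 of a literal 't' (captured as 'tag'); then anchored at the end.
Walking the string: at [13:28] match 'bt-820089fffttt', groups = ('bt-8200', '89fffttt').
`findall` packs the 2 group values into a tuple for every match.

[('bt-8200', '89fffttt')]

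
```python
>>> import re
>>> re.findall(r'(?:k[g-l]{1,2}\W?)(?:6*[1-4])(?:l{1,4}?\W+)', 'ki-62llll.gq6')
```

The pattern matches the literal 'k', then 1 to 2 of a character in [g-l], then optionally a non-word character (non-capturing group); then zero or more of the literal '6', then a character in [1-4] (non-capturing group); then 1 to 4 of the literal 'l' (lazy), then one or more of a non-word character (non-capturing group).
With no groups in the pattern, `findall` gives back each whole match — 1 here.

['ki-62llll.']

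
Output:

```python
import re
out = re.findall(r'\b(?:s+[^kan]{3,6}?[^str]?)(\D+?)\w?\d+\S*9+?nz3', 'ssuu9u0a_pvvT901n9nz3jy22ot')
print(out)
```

['u']

This matches a word boundary (`\b`, zero-width); then one or more of the literal 's', then 3 to 6 of any character except [kan] (lazy), then optionally any character except [str] (non-capturing group); then one or more of a non-digit (lazy) (captured); then optionally a word character, then one or more of a digit; then zero or more of a non-whitespace character, then one or more of the literal '9' (lazy), then the literal 'nz3'.
A `+?`/`*?`/`{m,n}?` starts at its minimum and grows only as far as needed for what follows to match.
Scanning left to right: at [0:21] match 'ssuu9u0a_pvvT901n9nz3', group 1 = 'u'.
`findall` collects group 1 from the one match (1 total).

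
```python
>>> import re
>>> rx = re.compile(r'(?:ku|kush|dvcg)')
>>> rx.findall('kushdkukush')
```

['ku', 'ku', 'ku']

The regex engine tests alternatives in the order written; an earlier branch that matches wins even if a later one would match more.
Matches: at [0:2] → 'ku'; at [5:7] → 'ku'; at [7:9] → 'ku'.
Since nothing is captured, `findall` lists the 3 matched substrings directly.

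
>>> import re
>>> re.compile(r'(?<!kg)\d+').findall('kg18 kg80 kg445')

A negative assertion filters positions out without eating any characters.
Since nothing is captured, `findall` lists the 3 matched substrings directly.

['8', '0', '45']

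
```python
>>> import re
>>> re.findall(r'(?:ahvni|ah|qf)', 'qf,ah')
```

Since nothing is captured, `findall` lists the 2 matched substrings directly.

['qf', 'ah']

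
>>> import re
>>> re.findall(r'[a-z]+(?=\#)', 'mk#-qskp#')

Lookahead/lookbehind check context without consuming it, so the matched span excludes the asserted characters.
Walking the string: at [0:2] → 'mk'; at [4:8] → 'qskp'.
Since nothing is captured, `findall` lists the 2 matched substrings directly.

['mk', 'qskp']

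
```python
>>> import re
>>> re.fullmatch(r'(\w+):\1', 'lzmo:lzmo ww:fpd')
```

None

`\1` has to match the exact text group 1 already captured.
`re.fullmatch` is like wrapping the pattern in `^…$` (in single-line mode).
Here the string isn't matched end-to-end, so the call returns None.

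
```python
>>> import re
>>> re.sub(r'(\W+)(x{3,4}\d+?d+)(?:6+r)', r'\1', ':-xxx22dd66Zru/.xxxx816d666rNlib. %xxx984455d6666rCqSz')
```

':-xxx22dd66Zru/.Nlib. %CqSz'

This matches one or more of a non-word character (captured); then 3 to 4 of a literal 'x', then one or more of a digit (lazy), then one or more of a literal 'd' (captured); then one or more of the literal '6', then the literal 'r' (non-capturing group).
Matches: at [14:28] → '/.xxxx816d666r'; at [32:50] → '. %xxx984455d6666r'.
`\1` in the replacement pulls in group 1's text for each match.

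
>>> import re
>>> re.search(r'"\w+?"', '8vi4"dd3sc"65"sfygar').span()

(4, 11)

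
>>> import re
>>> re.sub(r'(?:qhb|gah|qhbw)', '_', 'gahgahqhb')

Matches: at [0:3] → 'gah'; at [3:6] → 'gah'; at [6:9] → 'qhb'.
`sub` substitutes '_' at each match site.

'___'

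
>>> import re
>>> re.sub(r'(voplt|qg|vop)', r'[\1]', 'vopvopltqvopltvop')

`|` is ordered: at each position the engine commits to the first alternative that works.
`\1` in the replacement pulls in group 1's text for each match.

'[vop][voplt]q[voplt][vop]'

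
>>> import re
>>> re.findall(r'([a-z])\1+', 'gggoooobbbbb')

`\1` has to match the exact text group 1 already captured.
Scanning left to right: at [0:3] match 'ggg', group 1 = 'g'; at [3:7] match 'oooo', group 1 = 'o'; at [7:12] match 'bbbbb', group 1 = 'b'.
Because there's exactly one group, `findall` drops the full match and keeps group 1 from each hit.

['g', 'o', 'b']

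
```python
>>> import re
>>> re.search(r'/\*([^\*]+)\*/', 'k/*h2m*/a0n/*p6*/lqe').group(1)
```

'h2m'

The match spans [1:8] → '/*h2m*/'.
Captured: group 1 = 'h2m'.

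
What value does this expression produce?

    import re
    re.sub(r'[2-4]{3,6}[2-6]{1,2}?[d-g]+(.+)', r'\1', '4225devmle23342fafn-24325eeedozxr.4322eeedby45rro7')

The pattern matches 3 to 6 of a character in [2-4], then 1 to 2 of a character in [2-6] (lazy); then one or more of a character in [d-g]; then one or more of any character (captured).
Matches: at [0:50] → '4225devmle23342fafn-24325eeedozxr.4322eeedby45rro7'.
Each match is replaced using the text its own group 1 captured.

'vmle23342fafn-24325eeedozxr.4322eeedby45rro7'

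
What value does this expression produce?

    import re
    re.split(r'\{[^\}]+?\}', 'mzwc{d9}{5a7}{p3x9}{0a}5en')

['mzwc', '', '', '', '5en']

Matches to split on: at [4:8] → '{d9}'; at [8:13] → '{5a7}'; at [13:19] → '{p3x9}'; at [19:23] → '{0a}'.
The string is cut at each match, leaving 5 pieces.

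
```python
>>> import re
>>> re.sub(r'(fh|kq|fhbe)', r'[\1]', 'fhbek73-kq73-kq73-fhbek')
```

'[fh]bek73-[kq]73-[kq]73-[fh]bek'

Alternation tries branches left to right and keeps the first one that lets the overall match succeed at that position.
Matches: at [0:2] → 'fh'; at [8:10] → 'kq'; at [13:15] → 'kq'; at [18:20] → 'fh'.
`\1` in the replacement pulls in group 1's text for each match.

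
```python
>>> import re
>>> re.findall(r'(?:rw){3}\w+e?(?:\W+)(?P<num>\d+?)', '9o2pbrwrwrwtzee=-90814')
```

Pattern: the literal 'rw' repeated 3 times, then one or more of a word character, then optionally the literal 'e'; then one or more of a non-word character (non-capturing group); then one or more of a digit (lazy) (captured as 'num').
With the lazy modifier that quantifier settles for the fewest repetitions that let the rest of the pattern succeed (the atoms after it are unaffected and can still be greedy).
Scanning left to right: at [5:18] match 'rwrwrwtzee=-9', group 1 = '9'.
`findall` collects group 1 from the one match (1 total).

['9']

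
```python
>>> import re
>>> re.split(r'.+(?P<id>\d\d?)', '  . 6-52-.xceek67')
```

Because the pattern has a capturing group, `split` also inserts each captured text between the pieces.

['', '7', '']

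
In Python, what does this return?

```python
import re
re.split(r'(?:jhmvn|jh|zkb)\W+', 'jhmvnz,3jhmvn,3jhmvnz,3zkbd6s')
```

['jhmvnz,3', '3jhmvnz,3zkbd6s']

Matches to split on: at [8:14] → 'jhmvn,'.
Each match becomes a cut point; 2 segments remain.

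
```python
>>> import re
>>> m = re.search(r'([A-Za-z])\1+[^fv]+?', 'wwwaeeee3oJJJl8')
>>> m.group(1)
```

'w'

The match spans [0:4] → 'wwwa'.
Captured: group 1 = 'w'.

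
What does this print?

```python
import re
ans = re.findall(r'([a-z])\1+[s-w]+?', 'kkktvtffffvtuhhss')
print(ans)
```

['k', 'f', 'h']

`\1` has to match the exact text group 1 already captured.
Scanning left to right: at [0:4] match 'kkkt', group 1 = 'k'; at [6:11] match 'ffffv', group 1 = 'f'; at [13:16] match 'hhs', group 1 = 'h'.
With a single group, `findall` returns only what that group captured — 3 items.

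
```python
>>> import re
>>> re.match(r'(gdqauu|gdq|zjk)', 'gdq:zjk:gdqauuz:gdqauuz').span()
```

(0, 3)

`match` is anchored at position 0; if the pattern doesn't fit there, it returns None.
The match spans [0:3] → 'gdq'.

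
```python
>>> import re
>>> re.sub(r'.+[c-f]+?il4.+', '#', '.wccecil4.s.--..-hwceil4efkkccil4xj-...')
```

Each match is replaced by '#'.

'#'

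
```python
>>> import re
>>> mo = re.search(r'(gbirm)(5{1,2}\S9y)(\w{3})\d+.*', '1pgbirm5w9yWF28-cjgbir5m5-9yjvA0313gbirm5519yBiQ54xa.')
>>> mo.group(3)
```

The match spans [2:53] → 'gbirm5w9yWF28-cjgbir5m5-9yjvA0313gbirm5519yBiQ54xa.'.
Captured: group 1 = 'gbirm', group 2 = '5w9y', group 3 = 'WF2'.

'WF2'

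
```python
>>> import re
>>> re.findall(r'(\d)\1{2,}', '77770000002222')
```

['7', '0', '2']

`\1` has to match the exact text group 1 already captured.
`findall` collects group 1 from each match (3 total).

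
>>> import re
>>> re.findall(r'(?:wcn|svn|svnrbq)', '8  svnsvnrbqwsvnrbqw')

['svn', 'svn', 'svn']

Alternation tries branches left to right and keeps the first one that lets the overall match succeed at that position.
Walking the string: at [3:6] → 'svn'; at [6:9] → 'svn'; at [13:16] → 'svn'.
No capturing groups, so `findall` returns the 3 full match strings.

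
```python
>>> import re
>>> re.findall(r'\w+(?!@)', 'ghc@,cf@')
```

['gh', 'c']

The negative lookaround is zero-width — it rules out positions where the adjacent text would match, without consuming anything.
`findall` yields the raw match text (2 of them) because the pattern has no groups.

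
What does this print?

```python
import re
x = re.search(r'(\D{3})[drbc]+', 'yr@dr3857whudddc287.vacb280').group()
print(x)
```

Pattern: exactly 3 of a non-digit (captured); then one or more of one of [drbc].
`re.search` scans for the first position where the pattern succeeds.
The match spans [0:5] → 'yr@dr'.
Captured: group 1 = 'yr@'.

yr@dr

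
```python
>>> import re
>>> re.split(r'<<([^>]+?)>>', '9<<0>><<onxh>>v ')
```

Matches to split on: at [1:6] → '<<0>>'; at [6:14] → '<<onxh>>'.
The group in the pattern means `split` returns the separators' captures alongside the pieces.

['9', '0', '', 'onxh', 'v ']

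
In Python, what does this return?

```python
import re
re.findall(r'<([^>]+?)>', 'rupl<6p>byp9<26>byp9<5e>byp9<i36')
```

['6p', '26', '5e']

With a single group, `findall` returns only what that group captured — 3 items.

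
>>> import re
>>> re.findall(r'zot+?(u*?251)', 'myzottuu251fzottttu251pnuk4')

['uu251', 'u251']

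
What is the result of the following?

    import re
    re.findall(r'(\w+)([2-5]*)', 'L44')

[('L44', '')]

This matches one or more of a word character (captured); then zero or more of a character in [2-5] (captured).
Multiple groups make `findall` return tuples — one 2-tuple for the one match.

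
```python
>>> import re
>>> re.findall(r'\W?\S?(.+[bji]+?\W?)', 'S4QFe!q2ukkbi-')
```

The pattern matches optionally a non-word character, then optionally a non-whitespace character; then one or more of any character, then one or more of one of [bji] (lazy), then optionally a non-word character (captured).
Walking the string: at [0:14] match 'S4QFe!q2ukkbi-', group 1 = '4QFe!q2ukkbi-'.
Because there's exactly one group, `findall` drops the full match and keeps group 1 from the one hit.

['4QFe!q2ukkbi-']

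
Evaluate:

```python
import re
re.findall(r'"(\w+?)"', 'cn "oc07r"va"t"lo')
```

['oc07r', 't']

With a single group, `findall` returns only what that group captured — 2 items.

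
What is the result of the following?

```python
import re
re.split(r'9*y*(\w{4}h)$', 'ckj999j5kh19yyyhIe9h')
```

['ckj999j5kh1', 'hIe9h', '']

The pattern matches zero or more of a literal '9', then zero or more of the literal 'y'; then exactly 4 of a word character, then the literal 'h' (captured); then anchored at the end.
Matches to split on: at [11:20] → '9yyyhIe9h'.
`re.split` interleaves the captured-group text with the surrounding fragments.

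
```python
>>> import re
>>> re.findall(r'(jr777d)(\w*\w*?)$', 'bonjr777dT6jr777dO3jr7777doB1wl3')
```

[('jr777d', 'T6jr777dO3jr7777doB1wl3')]

This matches the literal 'jr7', then the literal '77d' (captured); then zero or more of a word character, then zero or more of a word character (lazy) (captured); then anchored at the end.
Scanning left to right: at [3:32] match 'jr777dT6jr777dO3jr7777doB1wl3', groups = ('jr777d', 'T6jr777dO3jr7777doB1wl3').
With 2 capturing groups, `findall` returns a 2-tuple per match.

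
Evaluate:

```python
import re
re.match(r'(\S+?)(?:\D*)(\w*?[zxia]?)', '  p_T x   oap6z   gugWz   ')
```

None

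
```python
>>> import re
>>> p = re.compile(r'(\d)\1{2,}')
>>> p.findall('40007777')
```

['0', '7']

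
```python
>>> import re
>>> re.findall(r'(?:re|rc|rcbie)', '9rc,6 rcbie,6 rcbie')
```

['rc', 'rc', 'rc']

Alternation tries branches left to right and keeps the first one that lets the overall match succeed at that position.
Walking the string: at [1:3] → 'rc'; at [6:8] → 'rc'; at [14:16] → 'rc'.
With no groups in the pattern, `findall` gives back each whole match — 3 here.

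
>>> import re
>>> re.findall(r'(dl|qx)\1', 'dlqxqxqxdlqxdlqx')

['qx']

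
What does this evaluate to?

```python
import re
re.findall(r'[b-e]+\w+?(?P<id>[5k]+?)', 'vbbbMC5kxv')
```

['5']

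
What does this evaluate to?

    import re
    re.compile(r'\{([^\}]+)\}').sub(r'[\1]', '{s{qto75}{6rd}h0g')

'[s{qto75][6rd]h0g'

Matches: at [0:9] → '{s{qto75}'; at [9:14] → '{6rd}'.
`\1` in the replacement pulls in group 1's text for each match.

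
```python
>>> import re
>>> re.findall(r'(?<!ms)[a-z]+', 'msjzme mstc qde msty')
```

['msjzme', 'mstc', 'qde', 'msty']

The negative lookaround is zero-width — it rules out positions where the adjacent text would match, without consuming anything.
Walking the string: at [0:6] → 'msjzme'; at [7:11] → 'mstc'; at [12:15] → 'qde'; at [16:20] → 'msty'.
Since nothing is captured, `findall` lists the 4 matched substrings directly.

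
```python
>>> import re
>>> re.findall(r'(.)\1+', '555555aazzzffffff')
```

['5', 'a', 'z', 'f']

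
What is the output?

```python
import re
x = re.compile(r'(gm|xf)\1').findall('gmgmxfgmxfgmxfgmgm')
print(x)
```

A backreference is literal: `\1` must see the identical characters the first group matched.
Because there's exactly one group, `findall` drops the full match and keeps group 1 from each hit.

['gm', 'gm']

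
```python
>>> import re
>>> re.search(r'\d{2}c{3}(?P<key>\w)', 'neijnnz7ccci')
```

None

Pattern: exactly 2 of a digit, then exactly 3 of a literal 'c'; then a word character (captured as 'key').
`search` walks the string left to right and returns the first match it finds.
Here nothing in the string fits, so the call returns None.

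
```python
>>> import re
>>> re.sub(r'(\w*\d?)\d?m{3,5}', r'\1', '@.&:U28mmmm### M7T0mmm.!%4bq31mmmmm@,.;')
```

'@.&:U28m### M7T0.!%4bq31mm@,.;'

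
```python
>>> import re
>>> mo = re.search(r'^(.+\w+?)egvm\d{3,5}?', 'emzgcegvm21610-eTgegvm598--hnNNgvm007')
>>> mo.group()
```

'emzgcegvm21610-eTgegvm598'

The match spans [0:25] → 'emzgcegvm21610-eTgegvm598'.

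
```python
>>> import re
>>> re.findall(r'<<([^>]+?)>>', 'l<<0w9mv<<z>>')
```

['0w9mv<<z']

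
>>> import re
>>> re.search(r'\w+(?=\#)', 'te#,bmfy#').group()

The `(?=…)`/`(?<=…)` assertion just peeks at neighbouring text; it doesn't advance the match position.
`re.search` scans for the first position where the pattern succeeds.
The match spans [0:2] → 'te'.

'te'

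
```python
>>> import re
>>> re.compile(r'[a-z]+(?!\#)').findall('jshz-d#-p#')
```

['jshz']

A negative assertion filters positions out without eating any characters.
Walking the string: at [0:4] → 'jshz'.
`findall` yields the raw match text (1 of them) because the pattern has no groups.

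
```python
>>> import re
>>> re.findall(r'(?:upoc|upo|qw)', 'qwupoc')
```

Alternation tries branches left to right and keeps the first one that lets the overall match succeed at that position.
Matches: at [0:2] → 'qw'; at [2:6] → 'upoc'.
With no groups in the pattern, `findall` gives back each whole match — 2 here.

['qw', 'upoc']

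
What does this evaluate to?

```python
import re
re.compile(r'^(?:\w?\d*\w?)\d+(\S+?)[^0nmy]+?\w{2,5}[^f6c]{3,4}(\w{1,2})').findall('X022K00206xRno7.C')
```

[('6', 'C')]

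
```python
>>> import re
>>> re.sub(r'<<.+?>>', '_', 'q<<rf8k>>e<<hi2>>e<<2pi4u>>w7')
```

'q_e_e_w7'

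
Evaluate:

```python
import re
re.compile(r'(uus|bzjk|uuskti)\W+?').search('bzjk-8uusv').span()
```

`search` walks the string left to right and returns the first match it finds.
The match spans [0:5] → 'bzjk-'.
Captured: group 1 = 'bzjk'.

(0, 5)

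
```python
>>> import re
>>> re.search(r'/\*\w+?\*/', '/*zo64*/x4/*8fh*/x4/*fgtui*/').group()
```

'/*zo64*/'

Unlike `match`, `search` isn't anchored — it looks for the pattern anywhere in the string.
The match spans [0:8] → '/*zo64*/'.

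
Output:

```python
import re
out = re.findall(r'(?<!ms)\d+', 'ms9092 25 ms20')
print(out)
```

['092', '25', '0']

`(?!…)`/`(?<!…)` only lets a position through if the neighbouring text does NOT match; no characters are consumed.
With no groups in the pattern, `findall` gives back each whole match — 3 here.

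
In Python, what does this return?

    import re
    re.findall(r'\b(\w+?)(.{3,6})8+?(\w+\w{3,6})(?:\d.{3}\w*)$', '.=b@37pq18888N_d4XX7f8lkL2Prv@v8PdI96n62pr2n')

[('37pq18888N_d4XX7f8lkL', '2Prv@v', 'PdI96n6')]

The pattern matches a word boundary (`\b`, zero-width); then one or more of a word character (lazy) (captured); then 3 to 6 of any character (captured); then one or more of a literal '8' (lazy); then one or more of a word character, then 3 to 6 of a word character (captured); then a digit, then exactly 3 of any character, then zero or more of a word character (non-capturing group); then anchored at the end.
Because the quantifier is non-greedy, it stops expanding at the earliest point where the rest of the pattern can succeed.
Walking the string: at [4:44] match '37pq18888N_d4XX7f8lkL2Prv@v8PdI96n62pr2n', groups = ('37pq18888N_d4XX7f8lkL', '2Prv@v', 'PdI96n6').
3 groups means the one result is a tuple of 3 captured strings — 1 here.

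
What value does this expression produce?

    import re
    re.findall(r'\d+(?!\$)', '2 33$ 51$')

The negative lookaround is zero-width — it rules out positions where the adjacent text would match, without consuming anything.
Scanning left to right: at [0:1] → '2'; at [2:3] → '3'; at [6:7] → '5'.
No capturing groups, so `findall` returns the 3 full match strings.

['2', '3', '5']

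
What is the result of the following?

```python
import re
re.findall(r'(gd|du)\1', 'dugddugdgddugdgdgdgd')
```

['gd', 'gd', 'gd']

A backreference is literal: `\1` must see the identical characters the first group matched.
`findall` collects group 1 from each match (3 total).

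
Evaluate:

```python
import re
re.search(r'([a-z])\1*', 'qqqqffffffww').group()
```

The backreference `\1` re-matches whatever the first group consumed, character for character.
`search` walks the string left to right and returns the first match it finds.
The match spans [0:4] → 'qqqq'.
Captured: group 1 = 'q'.

'qqqq'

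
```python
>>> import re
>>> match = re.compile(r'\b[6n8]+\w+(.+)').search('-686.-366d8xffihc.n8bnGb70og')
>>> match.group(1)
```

'.-366d8xffihc.n8bnGb70og'

This matches a word boundary (`\b`, zero-width); then one or more of one of [6n8]; then one or more of a word character; then one or more of any character (captured).
`search` walks the string left to right and returns the first match it finds.
The match spans [1:28] → '686.-366d8xffihc.n8bnGb70og'.
Captured: group 1 = '.-366d8xffihc.n8bnGb70og'.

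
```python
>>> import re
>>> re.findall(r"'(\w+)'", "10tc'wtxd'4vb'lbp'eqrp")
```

Walking the string: at [4:10] match "'wtxd'", group 1 = 'wtxd'; at [13:18] match "'lbp'", group 1 = 'lbp'.
One capturing group, so `findall` returns just the captured substring from each match — 2 in all.

['wtxd', 'lbp']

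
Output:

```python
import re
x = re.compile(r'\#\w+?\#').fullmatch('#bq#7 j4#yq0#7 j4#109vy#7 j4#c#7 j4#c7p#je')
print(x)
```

None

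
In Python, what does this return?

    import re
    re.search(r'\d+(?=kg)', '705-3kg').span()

The `(?=…)`/`(?<=…)` assertion just peeks at neighbouring text; it doesn't advance the match position.
The match spans [4:5] → '3'.

(4, 5)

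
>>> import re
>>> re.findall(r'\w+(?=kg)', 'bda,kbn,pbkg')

['pb']

The `(?=…)`/`(?<=…)` assertion just peeks at neighbouring text; it doesn't advance the match position.
No capturing groups, so `findall` returns the 1 full match string.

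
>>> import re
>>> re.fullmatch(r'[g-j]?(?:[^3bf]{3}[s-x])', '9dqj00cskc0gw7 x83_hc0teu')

None

`fullmatch` succeeds only if the pattern covers the string from start to end.
Here there's no way to consume every character, so the call returns None.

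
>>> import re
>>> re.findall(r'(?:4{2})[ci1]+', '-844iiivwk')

['44iii']

Since nothing is captured, `findall` lists the 1 matched substring directly.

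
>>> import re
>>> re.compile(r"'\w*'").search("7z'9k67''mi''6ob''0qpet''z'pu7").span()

(2, 8)

`re.search` scans for the first position where the pattern succeeds.
The match spans [2:8] → "'9k67'".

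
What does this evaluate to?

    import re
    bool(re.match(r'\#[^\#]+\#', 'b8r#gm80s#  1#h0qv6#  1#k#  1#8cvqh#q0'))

False

`re.match` only tries the pattern at the start of the string.
Here the string doesn't start with a match, so the call returns None, and `bool(None)` is False.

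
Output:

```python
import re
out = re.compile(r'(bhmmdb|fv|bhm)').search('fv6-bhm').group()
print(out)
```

fv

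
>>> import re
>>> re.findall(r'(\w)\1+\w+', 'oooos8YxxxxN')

['o']

After group 1 captures some text, `\1` only succeeds where that same text appears again.
Walking the string: at [0:12] match 'oooos8YxxxxN', group 1 = 'o'.
Because there's exactly one group, `findall` drops the full match and keeps group 1 from the one hit.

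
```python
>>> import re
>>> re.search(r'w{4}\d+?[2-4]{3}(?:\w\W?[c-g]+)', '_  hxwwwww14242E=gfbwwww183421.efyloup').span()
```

The pattern matches exactly 4 of a literal 'w', then one or more of a digit (lazy), then exactly 3 of a character in [2-4]; then a word character, then optionally a non-word character, then one or more of a character in [c-g] (non-capturing group).
`re.search` scans for the first position where the pattern succeeds.
The match spans [6:19] → 'wwww14242E=gf'.

(6, 19)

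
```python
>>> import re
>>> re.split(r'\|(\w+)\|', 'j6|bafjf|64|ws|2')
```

['j6', 'bafjf', '64', 'ws', '2']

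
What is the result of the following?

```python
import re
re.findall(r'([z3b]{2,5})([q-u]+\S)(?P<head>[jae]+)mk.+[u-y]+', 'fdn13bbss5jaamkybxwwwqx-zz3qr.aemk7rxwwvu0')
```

The pattern matches 2 to 5 of one of [z3b] (captured); then one or more of a character in [q-u], then a non-whitespace character (captured); then one or more of one of [jae] (captured as 'head'); then the literal 'mk', then one or more of any character, then one or more of a character in [u-y].
Walking the string: at [4:41] match '3bbss5jaamkybxwwwqx-zz3qr.aemk7rxwwvu', groups = ('3bb', 'ss5', 'jaa').
With 3 capturing groups, `findall` returns a 3-tuple per match.

[('3bb', 'ss5', 'jaa')]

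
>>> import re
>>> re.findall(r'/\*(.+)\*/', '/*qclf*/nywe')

['qclf']

With a single group, `findall` returns only what that group captured — 1 item.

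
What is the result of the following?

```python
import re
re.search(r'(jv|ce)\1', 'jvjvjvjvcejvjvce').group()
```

'jvjv'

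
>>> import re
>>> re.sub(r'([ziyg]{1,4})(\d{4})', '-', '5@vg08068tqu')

The pattern matches 1 to 4 of one of [ziyg] (captured); then exactly 4 of a digit (captured).
Each match is replaced by '-'.

'5@v-8tqu'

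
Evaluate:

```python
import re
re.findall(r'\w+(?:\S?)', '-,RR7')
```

['RR7']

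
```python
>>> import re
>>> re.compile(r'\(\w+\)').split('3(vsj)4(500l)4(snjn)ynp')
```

`split` removes every match and returns the 4 fragments in between.

['3', '4', '4', 'ynp']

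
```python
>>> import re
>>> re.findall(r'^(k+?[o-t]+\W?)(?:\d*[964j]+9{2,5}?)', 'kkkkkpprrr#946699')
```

['kkkkkpprrr#']

Pattern: anchored at the start of the string; then one or more of a literal 'k' (lazy), then one or more of a character in [o-t], then optionally a non-word character (captured); then zero or more of a digit, then one or more of one of [964j], then 2 to 5 of the literal '9' (lazy) (non-capturing group).
Matches: at [0:17] match 'kkkkkpprrr#946699', group 1 = 'kkkkkpprrr#'.
One capturing group, so `findall` returns just the captured substring from the one match — 1 in all.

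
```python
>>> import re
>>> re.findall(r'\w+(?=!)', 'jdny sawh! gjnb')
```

['sawh']

The lookaround is zero-width — it requires the adjacent text to match without consuming it, so the asserted text isn't part of the match.
Since nothing is captured, `findall` lists the 1 matched substring directly.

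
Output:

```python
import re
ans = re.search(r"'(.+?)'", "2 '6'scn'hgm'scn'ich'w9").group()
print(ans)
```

'6'

A `+?`/`*?`/`{m,n}?` starts at its minimum and grows only as far as needed for what follows to match.
`search` walks the string left to right and returns the first match it finds.
The match spans [2:5] → "'6'".
Captured: group 1 = '6'.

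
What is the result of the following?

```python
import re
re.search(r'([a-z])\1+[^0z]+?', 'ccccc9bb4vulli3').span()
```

`\1` has to match the exact text group 1 already captured.
The match spans [0:6] → 'ccccc9'.

(0, 6)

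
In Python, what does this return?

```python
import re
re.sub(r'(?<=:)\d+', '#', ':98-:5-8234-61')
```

':#-:#-8234-61'

Because the assertion is zero-width, the text it checks is not consumed and won't appear in the result.
Matches: at [1:3] → '98'; at [5:6] → '5'.
`sub` substitutes '#' at each match site.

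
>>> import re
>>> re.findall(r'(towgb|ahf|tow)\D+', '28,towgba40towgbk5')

['towgb', 'towgb']

Alternation tries branches left to right and keeps the first one that lets the overall match succeed at that position.
With a single group, `findall` returns only what that group captured — 2 items.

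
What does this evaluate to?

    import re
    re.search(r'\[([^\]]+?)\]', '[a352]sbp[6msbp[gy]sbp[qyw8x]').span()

(0, 6)

Unlike `match`, `search` isn't anchored — it looks for the pattern anywhere in the string.
The match spans [0:6] → '[a352]'.
Captured: group 1 = 'a352'.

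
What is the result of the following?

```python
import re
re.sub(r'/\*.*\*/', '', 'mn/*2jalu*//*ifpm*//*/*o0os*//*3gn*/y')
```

Each match is replaced by ''.

'mny'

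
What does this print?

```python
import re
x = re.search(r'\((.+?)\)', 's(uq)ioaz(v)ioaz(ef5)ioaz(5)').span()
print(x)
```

(1, 5)

Because the quantifier is non-greedy, it stops expanding at the earliest point where the rest of the pattern can succeed.
`re.search` tries every starting position until one works.
The match spans [1:5] → '(uq)'.
Captured: group 1 = 'uq'.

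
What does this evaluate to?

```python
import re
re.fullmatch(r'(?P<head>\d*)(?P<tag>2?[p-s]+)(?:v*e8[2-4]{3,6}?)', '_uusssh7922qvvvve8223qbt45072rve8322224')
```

None

Pattern: zero or more of a digit (captured as 'head'); then optionally the literal '2', then one or more of a character in [p-s] (captured as 'tag'); then zero or more of a literal 'v', then the literal 'e8', then 3 to 6 of a character in [2-4] (lazy) (non-capturing group).
`re.fullmatch` is like wrapping the pattern in `^…$` (in single-line mode).
Here there's no way to consume every character, so the call returns None.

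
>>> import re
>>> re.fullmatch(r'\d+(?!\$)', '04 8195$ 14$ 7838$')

None

For `fullmatch`, every character of the input must be accounted for by the pattern.
Here the pattern can't cover the whole string, so the call returns None.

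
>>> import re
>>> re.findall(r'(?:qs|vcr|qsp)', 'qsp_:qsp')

['qs', 'qs']

Branches in `(...|...)` are attempted left-to-right; the first branch that allows the whole pattern to succeed is taken.
Scanning left to right: at [0:2] → 'qs'; at [5:7] → 'qs'.
Since nothing is captured, `findall` lists the 2 matched substrings directly.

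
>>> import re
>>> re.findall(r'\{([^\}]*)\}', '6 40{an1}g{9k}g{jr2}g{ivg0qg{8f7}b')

['an1', '9k', 'jr2', 'ivg0qg{8f7']

Because there's exactly one group, `findall` drops the full match and keeps group 1 from each hit.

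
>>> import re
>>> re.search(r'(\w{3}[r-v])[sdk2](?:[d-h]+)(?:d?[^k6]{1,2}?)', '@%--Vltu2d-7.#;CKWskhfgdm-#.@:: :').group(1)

'Vltu'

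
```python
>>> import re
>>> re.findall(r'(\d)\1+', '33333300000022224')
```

After group 1 captures some text, `\1` only succeeds where that same text appears again.
Scanning left to right: at [0:6] match '333333', group 1 = '3'; at [6:12] match '000000', group 1 = '0'; at [12:16] match '2222', group 1 = '2'.
`findall` collects group 1 from each match (3 total).

['3', '0', '2']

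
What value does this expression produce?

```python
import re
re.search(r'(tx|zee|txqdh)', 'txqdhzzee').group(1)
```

'tx'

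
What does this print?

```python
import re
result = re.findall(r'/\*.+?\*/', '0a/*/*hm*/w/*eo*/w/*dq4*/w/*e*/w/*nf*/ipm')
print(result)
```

A `+?`/`*?`/`{m,n}?` starts at its minimum and grows only as far as needed for what follows to match.
Scanning left to right: at [2:10] → '/*/*hm*/'; at [11:17] → '/*eo*/'; at [18:25] → '/*dq4*/'; at [26:31] → '/*e*/'; at [32:38] → '/*nf*/'.
With no groups in the pattern, `findall` gives back each whole match — 5 here.

['/*/*hm*/', '/*eo*/', '/*dq4*/', '/*e*/', '/*nf*/']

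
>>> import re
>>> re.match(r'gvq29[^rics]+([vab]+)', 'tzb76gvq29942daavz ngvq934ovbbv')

None

The pattern matches the literal 'gv', then the literal 'q29', then one or more of any character except [rics]; then one or more of one of [vab] (captured).
`match` is anchored at position 0; if the pattern doesn't fit there, it returns None.
Here position 0 doesn't satisfy it, so the call returns None.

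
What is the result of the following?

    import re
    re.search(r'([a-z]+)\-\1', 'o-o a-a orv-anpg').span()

(0, 3)

`\1` is not a pattern — it's the concrete string captured by group 1, re-applied verbatim.
The match spans [0:3] → 'o-o'.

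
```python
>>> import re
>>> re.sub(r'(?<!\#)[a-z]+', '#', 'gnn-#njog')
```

`(?!…)`/`(?<!…)` only lets a position through if the neighbouring text does NOT match; no characters are consumed.
Matches: at [0:3] → 'gnn'; at [6:9] → 'jog'.
Each match is replaced by '#'.

'#-#n#'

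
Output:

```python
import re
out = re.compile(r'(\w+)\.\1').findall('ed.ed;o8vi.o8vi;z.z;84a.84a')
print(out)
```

`\1` has to match the exact text group 1 already captured.
Because there's exactly one group, `findall` drops the full match and keeps group 1 from each hit.

['ed', 'o8vi', 'z', '84a']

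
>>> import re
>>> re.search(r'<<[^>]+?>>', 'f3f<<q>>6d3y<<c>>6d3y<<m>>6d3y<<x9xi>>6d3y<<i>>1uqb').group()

'<<q>>'

The match spans [3:8] → '<<q>>'.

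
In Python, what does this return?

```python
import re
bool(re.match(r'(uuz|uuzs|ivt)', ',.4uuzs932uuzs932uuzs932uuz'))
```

False

`re.match` only tries the pattern at the start of the string.
Here the string doesn't start with a match, so the call returns None, and `bool(None)` is False.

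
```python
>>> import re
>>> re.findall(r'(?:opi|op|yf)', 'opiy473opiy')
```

The regex engine tests alternatives in the order written; an earlier branch that matches wins even if a later one would match more.
Matches: at [0:3] → 'opi'; at [7:10] → 'opi'.
Since nothing is captured, `findall` lists the 2 matched substrings directly.

['opi', 'opi']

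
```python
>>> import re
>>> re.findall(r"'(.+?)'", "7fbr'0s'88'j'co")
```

A non-greedy quantifier consumes as few characters as it can — just enough that the remainder of the pattern still matches from where it stops; whatever follows it matches normally.
Scanning left to right: at [4:8] match "'0s'", group 1 = '0s'; at [10:13] match "'j'", group 1 = 'j'.
Because there's exactly one group, `findall` drops the full match and keeps group 1 from each hit.

['0s', 'j']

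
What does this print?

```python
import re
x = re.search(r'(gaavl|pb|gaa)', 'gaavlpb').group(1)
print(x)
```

Branches in `(...|...)` are attempted left-to-right; the first branch that allows the whole pattern to succeed is taken.
Unlike `match`, `search` isn't anchored — it looks for the pattern anywhere in the string.
The match spans [0:5] → 'gaavl'.
Captured: group 1 = 'gaavl'.

gaavl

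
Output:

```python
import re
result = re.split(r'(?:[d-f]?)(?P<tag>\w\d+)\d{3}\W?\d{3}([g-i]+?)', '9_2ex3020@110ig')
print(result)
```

Pattern: optionally a character in [d-f] (non-capturing group); then a word character, then one or more of a digit (captured as 'tag'); then exactly 3 of a digit, then optionally a non-word character, then exactly 3 of a digit; then one or more of a character in [g-i] (lazy) (captured).
A `+?`/`*?`/`{m,n}?` starts at its minimum and grows only as far as needed for what follows to match.
Matches to split on: at [3:14] → 'ex3020@110i'.
`re.split` interleaves the captured-group text with the surrounding fragments.

['9_2', 'x3', 'i', 'g']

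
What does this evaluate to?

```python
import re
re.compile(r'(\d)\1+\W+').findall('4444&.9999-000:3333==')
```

['4', '9', '0', '3']

A backreference is literal: `\1` must see the identical characters the first group matched.
Walking the string: at [0:6] match '4444&.', group 1 = '4'; at [6:11] match '9999-', group 1 = '9'; at [11:15] match '000:', group 1 = '0'; at [15:21] match '3333==', group 1 = '3'.
Because there's exactly one group, `findall` drops the full match and keeps group 1 from each hit.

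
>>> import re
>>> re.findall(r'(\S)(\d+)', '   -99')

[('-', '99')]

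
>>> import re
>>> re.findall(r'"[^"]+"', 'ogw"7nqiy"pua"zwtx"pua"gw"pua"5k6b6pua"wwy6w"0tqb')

['"7nqiy"', '"zwtx"', '"gw"', '"5k6b6pua"']

Walking the string: at [3:10] → '"7nqiy"'; at [13:19] → '"zwtx"'; at [22:26] → '"gw"'; at [29:39] → '"5k6b6pua"'.
Since nothing is captured, `findall` lists the 4 matched substrings directly.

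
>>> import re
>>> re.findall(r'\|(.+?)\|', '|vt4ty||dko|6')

['vt4ty', 'dko']

With a single group, `findall` returns only what that group captured — 2 items.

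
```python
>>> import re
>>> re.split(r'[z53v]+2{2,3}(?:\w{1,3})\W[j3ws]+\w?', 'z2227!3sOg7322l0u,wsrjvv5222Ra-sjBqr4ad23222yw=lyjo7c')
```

['', 'g7', 'j', 'qr4ad23222yw=lyjo7c']

The pattern matches one or more of one of [z53v], then 2 to 3 of a literal '2'; then 1 to 3 of a word character (non-capturing group); then a non-word character, then one or more of one of [j3ws], then optionally a word character.
Matches to split on: at [0:9] → 'z2227!3sO'; at [11:21] → '322l0u,wsr'; at [22:34] → 'vv5222Ra-sjB'.
Splitting on the pattern gives 4 pieces.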